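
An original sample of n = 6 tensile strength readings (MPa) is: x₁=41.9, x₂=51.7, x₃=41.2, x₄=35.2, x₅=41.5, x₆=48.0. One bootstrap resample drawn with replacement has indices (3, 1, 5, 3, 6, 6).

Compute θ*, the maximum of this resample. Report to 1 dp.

θ* = 48.0

Resample values: 41.2, 41.9, 41.5, 41.2, 48.0, 48.0.
Maximum = 48.0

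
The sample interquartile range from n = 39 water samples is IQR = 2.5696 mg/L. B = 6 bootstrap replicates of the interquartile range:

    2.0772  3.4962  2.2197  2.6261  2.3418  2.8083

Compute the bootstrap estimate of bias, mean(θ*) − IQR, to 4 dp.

bias = +0.0253

mean(θ*) = (2.0772 + 3.4962 + 2.2197 + 2.6261 + 2.3418 + 2.8083) / 6 = 2.59488
bias = 2.59488 − 2.5696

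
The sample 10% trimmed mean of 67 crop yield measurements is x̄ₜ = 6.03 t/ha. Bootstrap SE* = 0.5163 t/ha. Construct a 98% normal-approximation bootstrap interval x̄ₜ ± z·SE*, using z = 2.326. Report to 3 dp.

Margin = 2.326 × 0.5163 = 1.2009
Interval: 6.03 ± 1.2009

(4.829, 7.231)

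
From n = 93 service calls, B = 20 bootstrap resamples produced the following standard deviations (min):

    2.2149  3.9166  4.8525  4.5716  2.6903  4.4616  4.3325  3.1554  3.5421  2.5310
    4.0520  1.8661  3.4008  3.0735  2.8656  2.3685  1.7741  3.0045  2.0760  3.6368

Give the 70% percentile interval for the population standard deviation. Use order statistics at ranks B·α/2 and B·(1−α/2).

Sorted replicates: 1.7741, 1.8661, 2.0760, 2.2149, 2.3685, 2.5310, 2.6903, 2.8656, 3.0045, 3.0735, 3.1554, 3.4008, 3.5421, 3.6368, 3.9166, 4.0520, 4.3325, 4.4616, 4.5716, 4.8525
α = 0.30; lower rank = 20 × 0.150 = 3; upper rank = 20 × 0.850 = 17.
The 3rd smallest replicate is 2.0760; the 17th is 4.3325.

(2.0760, 4.3325)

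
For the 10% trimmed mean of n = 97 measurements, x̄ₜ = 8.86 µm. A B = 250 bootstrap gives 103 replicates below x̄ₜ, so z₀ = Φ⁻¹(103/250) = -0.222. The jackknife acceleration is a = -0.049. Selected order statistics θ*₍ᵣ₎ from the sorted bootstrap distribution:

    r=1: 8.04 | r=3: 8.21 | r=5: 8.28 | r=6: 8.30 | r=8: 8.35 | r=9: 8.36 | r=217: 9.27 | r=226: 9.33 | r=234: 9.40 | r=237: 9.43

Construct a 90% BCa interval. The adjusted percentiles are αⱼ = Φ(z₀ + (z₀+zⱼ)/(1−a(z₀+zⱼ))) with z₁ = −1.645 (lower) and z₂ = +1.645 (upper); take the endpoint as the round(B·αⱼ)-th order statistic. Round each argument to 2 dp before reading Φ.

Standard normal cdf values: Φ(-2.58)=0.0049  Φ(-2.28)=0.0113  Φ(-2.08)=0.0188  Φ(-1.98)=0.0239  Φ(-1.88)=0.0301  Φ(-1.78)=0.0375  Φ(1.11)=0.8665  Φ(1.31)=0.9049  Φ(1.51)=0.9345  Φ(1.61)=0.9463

Lower: z₀ + z₁ = -0.222 + (-1.645) = -1.867; 1 − a(z₀+z₁) = 1 − (-0.049)(-1.867) = 0.9085; argument = -0.222 + (-1.867)/0.9085 = -2.2770 → -2.28.
α₁ = Φ(-2.28) = 0.0113; rank = round(250 × 0.0113) = 3; θ*₍3₎ = 8.21.
Upper: z₀ + z₂ = 1.423; 1 − a(z₀+z₂) = 1.0697; argument = 1.1082 → 1.11; α₂ = 0.8665; rank = 217; θ*₍217₎ = 9.27.

(8.21, 9.27)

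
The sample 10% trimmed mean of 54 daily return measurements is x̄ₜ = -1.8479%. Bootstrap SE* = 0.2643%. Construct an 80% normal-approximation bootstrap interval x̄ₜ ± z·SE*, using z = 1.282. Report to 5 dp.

(-2.18673, -1.50907)

Margin = 1.282 × 0.2643 = 0.338833
Interval: -1.8479 ± 0.338833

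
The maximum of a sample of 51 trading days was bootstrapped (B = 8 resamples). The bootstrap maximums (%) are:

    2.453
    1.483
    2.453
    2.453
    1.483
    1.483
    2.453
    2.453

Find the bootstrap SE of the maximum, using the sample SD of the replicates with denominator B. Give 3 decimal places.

SE* = 0.470

Bootstrap SE is the standard deviation of the 8 replicate maximums.
Mean of replicates: (2.453 + 1.483 + 2.453 + 2.453 + 1.483 + 1.483 + 2.453 + 2.453) / 8 = 16.7140 / 8 = 2.0892
Sum of squared deviations: (+0.3638)² + (−0.6062)² + (+0.3638)² + (+0.3638)² + (−0.6062)² + (−0.6062)² + (+0.3638)² + (+0.3638)² = 1.7642
Variance = 1.7642 / 8 = 0.2205
SE* = √0.2205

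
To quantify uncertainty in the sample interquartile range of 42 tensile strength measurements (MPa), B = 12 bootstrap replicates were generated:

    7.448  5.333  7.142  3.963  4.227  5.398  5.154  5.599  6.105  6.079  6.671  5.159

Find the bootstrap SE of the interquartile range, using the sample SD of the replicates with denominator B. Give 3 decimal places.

SE* = 1.016

Bootstrap SE is the standard deviation of the 12 replicate interquartile ranges.
Mean of replicates: (7.448 + 5.333 + 7.142 + 3.963 + 4.227 + 5.398 + 5.154 + 5.599 + 6.105 + 6.079 + 6.671 + 5.159) / 12 = 68.2780 / 12 = 5.6898
Sum of squared deviations: (+1.7582)² + (−0.3568)² + (+1.4522)² + (−1.7268)² + (−1.4628)² + (−0.2918)² + (−0.5358)² + (−0.0908)² + (+0.4152)² + (+0.3892)² + (+0.9812)² + (−0.5308)² = 12.3979
Variance = 12.3979 / 12 = 1.0332
SE* = √1.0332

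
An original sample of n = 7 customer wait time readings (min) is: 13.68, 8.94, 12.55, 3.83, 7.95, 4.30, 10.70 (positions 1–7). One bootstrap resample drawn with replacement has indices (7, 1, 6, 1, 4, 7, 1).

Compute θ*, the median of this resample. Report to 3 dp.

Resample values: 10.70, 13.68, 4.30, 13.68, 3.83, 10.70, 13.68.
Sorted: 3.83, 4.30, 10.70, 10.70, 13.68, 13.68, 13.68
Median = middle value = 10.700

θ* = 10.700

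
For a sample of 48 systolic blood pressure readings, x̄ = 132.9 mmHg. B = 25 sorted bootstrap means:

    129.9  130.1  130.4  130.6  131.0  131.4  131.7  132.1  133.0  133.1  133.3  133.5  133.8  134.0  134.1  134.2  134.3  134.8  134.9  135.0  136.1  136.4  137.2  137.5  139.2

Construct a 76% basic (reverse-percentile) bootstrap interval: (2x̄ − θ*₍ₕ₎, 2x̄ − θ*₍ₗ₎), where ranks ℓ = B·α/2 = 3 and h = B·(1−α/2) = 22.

Percentile endpoints at ranks 3 and 22: θ*₍3₎ = 130.4, θ*₍22₎ = 136.4.
Basic interval reflects these around x̄:
  lower = 2 × 132.9 − 136.4 = 129.4
  upper = 2 × 132.9 − 130.4 = 135.4

(129.4, 135.4)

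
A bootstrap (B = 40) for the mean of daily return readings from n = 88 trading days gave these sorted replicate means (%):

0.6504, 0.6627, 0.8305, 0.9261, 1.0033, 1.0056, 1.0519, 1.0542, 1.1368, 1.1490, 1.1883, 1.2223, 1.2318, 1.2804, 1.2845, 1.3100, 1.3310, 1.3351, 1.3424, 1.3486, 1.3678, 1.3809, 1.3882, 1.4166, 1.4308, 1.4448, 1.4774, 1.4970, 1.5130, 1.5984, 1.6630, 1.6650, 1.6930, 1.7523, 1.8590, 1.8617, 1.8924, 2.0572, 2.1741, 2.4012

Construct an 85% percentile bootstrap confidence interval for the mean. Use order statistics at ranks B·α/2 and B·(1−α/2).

α = 0.15; lower rank = 40 × 0.075 = 3; upper rank = 40 × 0.925 = 37.
The 3rd smallest replicate is 0.8305; the 37th is 1.8924.

(0.8305, 1.8924)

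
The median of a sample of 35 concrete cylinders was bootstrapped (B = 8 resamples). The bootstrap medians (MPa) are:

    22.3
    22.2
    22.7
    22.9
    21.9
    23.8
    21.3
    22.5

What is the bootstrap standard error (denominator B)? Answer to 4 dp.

SE* = 0.6892

Bootstrap SE is the standard deviation of the 8 replicate medians.
Mean of replicates: (22.3 + 22.2 + 22.7 + 22.9 + 21.9 + 23.8 + 21.3 + 22.5) / 8 = 179.60000 / 8 = 22.45000
Sum of squared deviations: (−0.15000)² + (−0.25000)² + (+0.25000)² + (+0.45000)² + (−0.55000)² + (+1.35000)² + (−1.15000)² + (+0.05000)² = 3.80000
Variance = 3.80000 / 8 = 0.47500
SE* = √0.47500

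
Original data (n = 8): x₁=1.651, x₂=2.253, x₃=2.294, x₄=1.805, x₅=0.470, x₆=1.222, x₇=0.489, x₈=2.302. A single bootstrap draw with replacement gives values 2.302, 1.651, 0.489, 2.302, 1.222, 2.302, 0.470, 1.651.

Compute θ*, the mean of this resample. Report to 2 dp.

θ* = 1.55

Mean = (2.302 + 1.651 + 0.489 + 2.302 + 1.222 + 2.302 + 0.470 + 1.651) / 8 = 12.3890 / 8 = 1.55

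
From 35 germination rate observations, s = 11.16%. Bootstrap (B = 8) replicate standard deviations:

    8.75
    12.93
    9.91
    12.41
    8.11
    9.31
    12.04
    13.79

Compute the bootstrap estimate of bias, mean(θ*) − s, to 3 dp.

bias = −0.254

mean(θ*) = (8.75 + 12.93 + 9.91 + 12.41 + 8.11 + 9.31 + 12.04 + 13.79) / 8 = 10.9062
bias = 10.9062 − 11.16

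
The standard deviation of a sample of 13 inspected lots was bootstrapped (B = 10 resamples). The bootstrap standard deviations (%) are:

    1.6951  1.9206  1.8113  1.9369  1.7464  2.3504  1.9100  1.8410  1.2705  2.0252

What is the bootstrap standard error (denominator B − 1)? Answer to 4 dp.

Bootstrap SE is the standard deviation of the 10 replicate standard deviations.
Mean of replicates: (1.6951 + 1.9206 + 1.8113 + 1.9369 + 1.7464 + 2.3504 + 1.9100 + 1.8410 + 1.2705 + 2.0252) / 10 = 18.50740 / 10 = 1.85074
Sum of squared deviations: (−0.15564)² + (+0.06986)² + (−0.03944)² + (+0.08616)² + (−0.10434)² + (+0.49966)² + (+0.05926)² + (−0.00974)² + (−0.58024)² + (+0.17446)² = 0.66935
Variance = 0.66935 / 9 = 0.07437
SE* = √0.07437

SE* = 0.2727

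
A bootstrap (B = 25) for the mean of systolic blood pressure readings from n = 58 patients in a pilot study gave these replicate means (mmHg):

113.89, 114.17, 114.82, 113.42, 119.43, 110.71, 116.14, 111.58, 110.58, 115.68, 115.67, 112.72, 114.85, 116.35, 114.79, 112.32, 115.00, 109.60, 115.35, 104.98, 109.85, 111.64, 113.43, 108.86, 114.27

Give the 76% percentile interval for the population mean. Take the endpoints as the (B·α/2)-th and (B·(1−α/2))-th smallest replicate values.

(109.60, 115.68)

Sorted replicates: 104.98, 108.86, 109.60, 109.85, 110.58, 110.71, 111.58, 111.64, 112.32, 112.72, 113.42, 113.43, 113.89, 114.17, 114.27, 114.79, 114.82, 114.85, 115.00, 115.35, 115.67, 115.68, 116.14, 116.35, 119.43
α = 0.24; lower rank = 25 × 0.120 = 3; upper rank = 25 × 0.880 = 22.
The 3rd smallest replicate is 109.60; the 22nd is 115.68.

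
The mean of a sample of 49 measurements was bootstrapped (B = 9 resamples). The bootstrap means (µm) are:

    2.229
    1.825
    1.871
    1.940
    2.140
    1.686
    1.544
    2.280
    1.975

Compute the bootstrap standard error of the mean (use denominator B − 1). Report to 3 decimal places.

Bootstrap SE is the standard deviation of the 9 replicate means.
Mean of replicates: (2.229 + 1.825 + 1.871 + 1.940 + 2.140 + 1.686 + 1.544 + 2.280 + 1.975) / 9 = 17.4900 / 9 = 1.9433
Sum of squared deviations: (+0.2857)² + (−0.1183)² + (−0.0723)² + (−0.0033)² + (+0.1967)² + (−0.2573)² + (−0.3993)² + (+0.3367)² + (+0.0317)² = 0.4796
Variance = 0.4796 / 8 = 0.0599
SE* = √0.0599

SE* = 0.245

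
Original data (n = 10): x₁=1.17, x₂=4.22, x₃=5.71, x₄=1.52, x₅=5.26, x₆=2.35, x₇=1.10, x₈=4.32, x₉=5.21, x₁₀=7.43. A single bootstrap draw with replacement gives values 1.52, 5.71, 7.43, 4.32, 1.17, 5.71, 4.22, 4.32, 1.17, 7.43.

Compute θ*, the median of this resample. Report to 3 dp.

Sorted: 1.17, 1.17, 1.52, 4.22, 4.32, 4.32, 5.71, 5.71, 7.43, 7.43
Median = average of the two middle values = 4.320

θ* = 4.320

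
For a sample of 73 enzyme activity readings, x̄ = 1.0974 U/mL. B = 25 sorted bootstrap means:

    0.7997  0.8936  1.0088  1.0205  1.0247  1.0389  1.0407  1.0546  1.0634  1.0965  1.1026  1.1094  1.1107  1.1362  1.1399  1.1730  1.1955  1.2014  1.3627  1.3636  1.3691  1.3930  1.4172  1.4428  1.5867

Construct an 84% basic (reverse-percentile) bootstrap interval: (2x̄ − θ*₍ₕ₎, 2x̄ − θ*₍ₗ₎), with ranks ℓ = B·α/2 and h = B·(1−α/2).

Percentile endpoints at ranks 2 and 23: θ*₍2₎ = 0.8936, θ*₍23₎ = 1.4172.
Basic interval reflects these around x̄:
  lower = 2 × 1.0974 − 1.4172 = 0.7776
  upper = 2 × 1.0974 − 0.8936 = 1.3012

(0.7776, 1.3012)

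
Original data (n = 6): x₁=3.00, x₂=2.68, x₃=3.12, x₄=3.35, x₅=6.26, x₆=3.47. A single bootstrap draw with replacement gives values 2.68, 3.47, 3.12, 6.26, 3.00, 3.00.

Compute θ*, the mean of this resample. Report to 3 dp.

θ* = 3.588

Mean = (2.68 + 3.47 + 3.12 + 6.26 + 3.00 + 3.00) / 6 = 21.530 / 6 = 3.588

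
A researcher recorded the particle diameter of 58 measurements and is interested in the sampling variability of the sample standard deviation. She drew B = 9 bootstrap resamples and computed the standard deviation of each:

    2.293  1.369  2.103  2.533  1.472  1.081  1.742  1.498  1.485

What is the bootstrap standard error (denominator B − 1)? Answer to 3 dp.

SE* = 0.479

Bootstrap SE is the standard deviation of the 9 replicate standard deviations.
Mean of replicates: (2.293 + 1.369 + 2.103 + 2.533 + 1.472 + 1.081 + 1.742 + 1.498 + 1.485) / 9 = 15.5760 / 9 = 1.7307
Sum of squared deviations: (+0.5623)² + (−0.3617)² + (+0.3723)² + (+0.8023)² + (−0.2587)² + (−0.6497)² + (+0.0113)² + (−0.2327)² + (−0.2457)² = 1.8330
Variance = 1.8330 / 8 = 0.2291
SE* = √0.2291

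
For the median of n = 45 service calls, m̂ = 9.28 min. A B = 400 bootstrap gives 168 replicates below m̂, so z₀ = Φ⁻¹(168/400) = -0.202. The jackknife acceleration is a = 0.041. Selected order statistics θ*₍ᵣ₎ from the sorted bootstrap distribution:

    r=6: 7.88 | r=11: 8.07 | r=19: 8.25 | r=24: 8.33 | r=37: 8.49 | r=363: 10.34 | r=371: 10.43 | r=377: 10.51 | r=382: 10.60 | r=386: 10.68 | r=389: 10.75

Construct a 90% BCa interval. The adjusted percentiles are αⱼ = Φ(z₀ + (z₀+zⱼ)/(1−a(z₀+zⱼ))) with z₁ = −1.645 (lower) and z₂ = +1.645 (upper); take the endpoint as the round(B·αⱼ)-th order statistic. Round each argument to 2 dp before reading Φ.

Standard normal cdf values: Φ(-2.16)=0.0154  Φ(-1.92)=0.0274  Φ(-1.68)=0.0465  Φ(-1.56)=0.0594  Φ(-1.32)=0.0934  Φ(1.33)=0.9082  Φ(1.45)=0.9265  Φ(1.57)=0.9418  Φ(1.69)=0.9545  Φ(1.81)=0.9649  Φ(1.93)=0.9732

(8.07, 10.34)

Lower: z₀ + z₁ = -0.202 + (-1.645) = -1.847; 1 − a(z₀+z₁) = 1 − (0.041)(-1.847) = 1.0757; argument = -0.202 + (-1.847)/1.0757 = -1.9190 → -1.92.
α₁ = Φ(-1.92) = 0.0274; rank = round(400 × 0.0274) = 11; θ*₍11₎ = 8.07.
Upper: z₀ + z₂ = 1.443; 1 − a(z₀+z₂) = 0.9408; argument = 1.3317 → 1.33; α₂ = 0.9082; rank = 363; θ*₍363₎ = 10.34.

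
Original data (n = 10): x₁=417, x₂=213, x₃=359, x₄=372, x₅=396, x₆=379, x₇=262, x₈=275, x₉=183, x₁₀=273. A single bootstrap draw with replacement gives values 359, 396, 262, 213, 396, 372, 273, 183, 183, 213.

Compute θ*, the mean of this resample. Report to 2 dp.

Mean = (359 + 396 + 262 + 213 + 396 + 372 + 273 + 183 + 183 + 213) / 10 = 2850.0 / 10 = 285.00

θ* = 285.00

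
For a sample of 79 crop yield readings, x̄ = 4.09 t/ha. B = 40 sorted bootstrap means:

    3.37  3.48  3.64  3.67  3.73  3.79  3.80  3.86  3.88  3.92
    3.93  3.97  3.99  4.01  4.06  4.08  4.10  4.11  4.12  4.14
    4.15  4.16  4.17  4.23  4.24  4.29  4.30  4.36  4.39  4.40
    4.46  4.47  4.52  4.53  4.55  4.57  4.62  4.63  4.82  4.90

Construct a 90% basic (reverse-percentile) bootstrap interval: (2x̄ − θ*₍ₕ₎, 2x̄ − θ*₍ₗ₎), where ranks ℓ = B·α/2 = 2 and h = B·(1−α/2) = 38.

(3.55, 4.70)

Percentile endpoints at ranks 2 and 38: θ*₍2₎ = 3.48, θ*₍38₎ = 4.63.
Basic interval reflects these around x̄:
  lower = 2 × 4.09 − 4.63 = 3.55
  upper = 2 × 4.09 − 3.48 = 4.70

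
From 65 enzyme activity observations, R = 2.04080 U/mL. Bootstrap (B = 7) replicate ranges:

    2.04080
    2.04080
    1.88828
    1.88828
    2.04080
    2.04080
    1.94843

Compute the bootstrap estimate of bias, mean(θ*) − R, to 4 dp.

mean(θ*) = (2.04080 + 2.04080 + 1.88828 + 1.88828 + 2.04080 + 2.04080 + 1.94843) / 7 = 1.98403
bias = 1.98403 − 2.04080

bias = −0.0568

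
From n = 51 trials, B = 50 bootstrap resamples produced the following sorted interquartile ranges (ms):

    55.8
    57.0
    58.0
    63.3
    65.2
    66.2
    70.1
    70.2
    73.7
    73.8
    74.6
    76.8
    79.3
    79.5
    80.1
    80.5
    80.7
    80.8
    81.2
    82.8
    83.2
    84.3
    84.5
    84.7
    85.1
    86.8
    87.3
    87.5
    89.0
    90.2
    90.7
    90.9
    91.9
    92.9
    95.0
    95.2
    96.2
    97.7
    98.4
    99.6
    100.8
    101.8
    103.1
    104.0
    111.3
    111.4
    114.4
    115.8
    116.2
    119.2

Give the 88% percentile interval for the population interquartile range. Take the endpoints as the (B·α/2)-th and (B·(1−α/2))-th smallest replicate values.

(58.0, 114.4)

α = 0.12; lower rank = 50 × 0.060 = 3; upper rank = 50 × 0.940 = 47.
The 3rd smallest replicate is 58.0; the 47th is 114.4.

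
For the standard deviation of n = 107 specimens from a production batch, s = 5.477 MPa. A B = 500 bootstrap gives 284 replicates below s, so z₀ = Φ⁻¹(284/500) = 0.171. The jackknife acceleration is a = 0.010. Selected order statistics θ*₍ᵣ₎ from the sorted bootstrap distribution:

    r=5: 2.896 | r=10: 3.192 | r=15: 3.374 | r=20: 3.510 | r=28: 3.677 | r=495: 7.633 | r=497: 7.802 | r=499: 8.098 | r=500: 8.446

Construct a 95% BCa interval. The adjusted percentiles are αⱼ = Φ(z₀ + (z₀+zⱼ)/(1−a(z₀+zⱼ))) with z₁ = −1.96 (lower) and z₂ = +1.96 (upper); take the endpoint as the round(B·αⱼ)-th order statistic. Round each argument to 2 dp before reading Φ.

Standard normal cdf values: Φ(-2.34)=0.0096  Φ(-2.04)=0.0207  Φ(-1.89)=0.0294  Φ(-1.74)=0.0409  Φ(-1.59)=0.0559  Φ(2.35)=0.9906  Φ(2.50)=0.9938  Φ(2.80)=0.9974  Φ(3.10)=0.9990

(3.677, 7.633)

Lower: z₀ + z₁ = 0.171 + (-1.960) = -1.789; 1 − a(z₀+z₁) = 1 − (0.010)(-1.789) = 1.0179; argument = 0.171 + (-1.789)/1.0179 = -1.5866 → -1.59.
α₁ = Φ(-1.59) = 0.0559; rank = round(500 × 0.0559) = 28; θ*₍28₎ = 3.677.
Upper: z₀ + z₂ = 2.131; 1 − a(z₀+z₂) = 0.9787; argument = 2.3484 → 2.35; α₂ = 0.9906; rank = 495; θ*₍495₎ = 7.633.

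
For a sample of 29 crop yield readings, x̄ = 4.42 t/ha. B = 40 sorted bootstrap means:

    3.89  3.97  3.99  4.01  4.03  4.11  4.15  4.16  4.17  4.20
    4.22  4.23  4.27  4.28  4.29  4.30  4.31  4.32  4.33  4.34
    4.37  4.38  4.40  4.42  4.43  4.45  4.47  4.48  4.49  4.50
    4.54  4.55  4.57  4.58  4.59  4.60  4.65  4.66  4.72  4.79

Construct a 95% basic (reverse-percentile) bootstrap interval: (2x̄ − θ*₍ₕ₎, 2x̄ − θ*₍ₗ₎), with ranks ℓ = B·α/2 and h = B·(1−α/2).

(4.12, 4.95)

Percentile endpoints at ranks 1 and 39: θ*₍1₎ = 3.89, θ*₍39₎ = 4.72.
Basic interval reflects these around x̄:
  lower = 2 × 4.42 − 4.72 = 4.12
  upper = 2 × 4.42 − 3.89 = 4.95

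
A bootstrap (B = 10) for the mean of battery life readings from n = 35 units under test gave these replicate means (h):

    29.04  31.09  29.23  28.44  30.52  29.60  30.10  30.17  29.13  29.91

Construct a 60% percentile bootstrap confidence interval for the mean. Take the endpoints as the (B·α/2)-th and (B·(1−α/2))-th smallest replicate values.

Sorted replicates: 28.44, 29.04, 29.13, 29.23, 29.60, 29.91, 30.10, 30.17, 30.52, 31.09
α = 0.40; lower rank = 10 × 0.200 = 2; upper rank = 10 × 0.800 = 8.
The 2nd smallest replicate is 29.04; the 8th is 30.17.

(29.04, 30.17)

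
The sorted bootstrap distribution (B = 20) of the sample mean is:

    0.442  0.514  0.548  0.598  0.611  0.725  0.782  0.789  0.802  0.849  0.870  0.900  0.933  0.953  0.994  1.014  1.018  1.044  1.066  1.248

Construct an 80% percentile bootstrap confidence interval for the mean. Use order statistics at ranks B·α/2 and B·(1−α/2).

α = 0.20; lower rank = 20 × 0.100 = 2; upper rank = 20 × 0.900 = 18.
The 2nd smallest replicate is 0.514; the 18th is 1.044.

(0.514, 1.044)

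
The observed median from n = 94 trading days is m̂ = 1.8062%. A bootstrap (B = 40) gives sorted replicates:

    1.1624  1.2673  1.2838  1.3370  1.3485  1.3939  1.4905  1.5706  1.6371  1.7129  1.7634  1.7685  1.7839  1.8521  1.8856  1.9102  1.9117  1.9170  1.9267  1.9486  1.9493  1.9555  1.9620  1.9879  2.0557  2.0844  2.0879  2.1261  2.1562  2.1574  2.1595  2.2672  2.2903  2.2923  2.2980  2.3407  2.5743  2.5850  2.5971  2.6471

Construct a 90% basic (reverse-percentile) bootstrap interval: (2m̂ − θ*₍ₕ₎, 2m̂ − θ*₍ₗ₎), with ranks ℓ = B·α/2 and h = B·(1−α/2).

(1.0274, 2.3451)

Percentile endpoints at ranks 2 and 38: θ*₍2₎ = 1.2673, θ*₍38₎ = 2.5850.
Basic interval reflects these around m̂:
  lower = 2 × 1.8062 − 2.5850 = 1.0274
  upper = 2 × 1.8062 − 1.2673 = 2.3451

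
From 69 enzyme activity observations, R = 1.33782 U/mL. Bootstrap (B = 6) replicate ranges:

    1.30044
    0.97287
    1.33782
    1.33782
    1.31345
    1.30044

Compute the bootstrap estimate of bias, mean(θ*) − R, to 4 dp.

bias = −0.0773

mean(θ*) = (1.30044 + 0.97287 + 1.33782 + 1.33782 + 1.31345 + 1.30044) / 6 = 1.260473
bias = 1.260473 − 1.33782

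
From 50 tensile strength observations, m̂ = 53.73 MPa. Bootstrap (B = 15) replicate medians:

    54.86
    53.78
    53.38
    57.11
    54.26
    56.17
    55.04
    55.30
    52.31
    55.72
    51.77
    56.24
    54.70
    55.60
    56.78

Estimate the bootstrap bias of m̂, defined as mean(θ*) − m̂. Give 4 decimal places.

mean(θ*) = (54.86 + 53.78 + 53.38 + 57.11 + 54.26 + 56.17 + 55.04 + 55.30 + 52.31 + 55.72 + 51.77 + 56.24 + 54.70 + 55.60 + 56.78) / 15 = 54.86800
bias = 54.86800 − 53.73

bias = +1.1380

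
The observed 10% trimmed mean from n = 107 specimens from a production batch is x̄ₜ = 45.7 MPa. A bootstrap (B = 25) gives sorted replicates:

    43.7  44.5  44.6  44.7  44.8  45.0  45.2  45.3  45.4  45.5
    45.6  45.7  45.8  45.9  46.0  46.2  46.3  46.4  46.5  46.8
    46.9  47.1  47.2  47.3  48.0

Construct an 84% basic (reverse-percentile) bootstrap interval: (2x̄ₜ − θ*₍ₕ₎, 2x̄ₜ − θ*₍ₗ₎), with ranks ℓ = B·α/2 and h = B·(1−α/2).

Percentile endpoints at ranks 2 and 23: θ*₍2₎ = 44.5, θ*₍23₎ = 47.2.
Basic interval reflects these around x̄ₜ:
  lower = 2 × 45.7 − 47.2 = 44.2
  upper = 2 × 45.7 − 44.5 = 46.9

(44.2, 46.9)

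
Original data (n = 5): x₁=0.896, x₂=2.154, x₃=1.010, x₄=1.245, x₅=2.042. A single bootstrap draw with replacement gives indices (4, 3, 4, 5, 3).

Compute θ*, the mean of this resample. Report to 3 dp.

θ* = 1.310

Resample values: 1.245, 1.010, 1.245, 2.042, 1.010.
Mean = (1.245 + 1.010 + 1.245 + 2.042 + 1.010) / 5 = 6.5520 / 5 = 1.310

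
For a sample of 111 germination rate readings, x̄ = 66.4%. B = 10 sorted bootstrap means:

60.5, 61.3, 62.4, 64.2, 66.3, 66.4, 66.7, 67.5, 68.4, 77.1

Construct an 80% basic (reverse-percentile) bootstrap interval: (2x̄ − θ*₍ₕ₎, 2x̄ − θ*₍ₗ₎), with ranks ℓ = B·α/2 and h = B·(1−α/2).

(64.4, 72.3)

Percentile endpoints at ranks 1 and 9: θ*₍1₎ = 60.5, θ*₍9₎ = 68.4.
Basic interval reflects these around x̄:
  lower = 2 × 66.4 − 68.4 = 64.4
  upper = 2 × 66.4 − 60.5 = 72.3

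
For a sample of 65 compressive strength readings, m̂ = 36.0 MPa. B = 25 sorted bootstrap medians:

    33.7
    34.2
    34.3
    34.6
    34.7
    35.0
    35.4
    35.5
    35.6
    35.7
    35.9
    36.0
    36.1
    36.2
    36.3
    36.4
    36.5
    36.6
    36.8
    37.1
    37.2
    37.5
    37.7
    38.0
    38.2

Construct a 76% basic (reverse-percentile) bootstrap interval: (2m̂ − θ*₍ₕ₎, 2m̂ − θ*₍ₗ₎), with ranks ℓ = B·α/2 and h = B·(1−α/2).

(34.5, 37.7)

Percentile endpoints at ranks 3 and 22: θ*₍3₎ = 34.3, θ*₍22₎ = 37.5.
Basic interval reflects these around m̂:
  lower = 2 × 36.0 − 37.5 = 34.5
  upper = 2 × 36.0 − 34.3 = 37.7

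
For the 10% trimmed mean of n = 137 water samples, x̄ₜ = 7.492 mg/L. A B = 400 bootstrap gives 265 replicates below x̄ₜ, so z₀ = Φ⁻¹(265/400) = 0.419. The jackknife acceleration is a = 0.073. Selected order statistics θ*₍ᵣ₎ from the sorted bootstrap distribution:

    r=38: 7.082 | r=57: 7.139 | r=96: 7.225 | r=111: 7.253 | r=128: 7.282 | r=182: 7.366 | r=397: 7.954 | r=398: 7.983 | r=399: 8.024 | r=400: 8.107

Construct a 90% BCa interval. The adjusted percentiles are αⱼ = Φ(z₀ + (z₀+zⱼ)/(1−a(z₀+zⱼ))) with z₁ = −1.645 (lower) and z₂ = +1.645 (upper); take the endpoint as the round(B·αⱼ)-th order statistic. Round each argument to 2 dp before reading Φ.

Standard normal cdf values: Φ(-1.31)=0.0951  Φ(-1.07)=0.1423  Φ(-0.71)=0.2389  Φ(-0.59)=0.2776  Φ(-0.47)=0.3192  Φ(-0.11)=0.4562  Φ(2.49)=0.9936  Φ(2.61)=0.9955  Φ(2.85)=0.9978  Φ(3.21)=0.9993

Lower: z₀ + z₁ = 0.419 + (-1.645) = -1.226; 1 − a(z₀+z₁) = 1 − (0.073)(-1.226) = 1.0895; argument = 0.419 + (-1.226)/1.0895 = -0.7063 → -0.71.
α₁ = Φ(-0.71) = 0.2389; rank = round(400 × 0.2389) = 96; θ*₍96₎ = 7.225.
Upper: z₀ + z₂ = 2.064; 1 − a(z₀+z₂) = 0.8493; argument = 2.8492 → 2.85; α₂ = 0.9978; rank = 399; θ*₍399₎ = 8.024.

(7.225, 8.024)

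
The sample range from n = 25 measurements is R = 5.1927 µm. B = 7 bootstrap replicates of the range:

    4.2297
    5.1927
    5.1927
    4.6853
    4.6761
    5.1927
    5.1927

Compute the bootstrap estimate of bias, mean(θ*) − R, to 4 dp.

bias = −0.2839

mean(θ*) = (4.2297 + 5.1927 + 5.1927 + 4.6853 + 4.6761 + 5.1927 + 5.1927) / 7 = 4.90884
bias = 4.90884 − 5.1927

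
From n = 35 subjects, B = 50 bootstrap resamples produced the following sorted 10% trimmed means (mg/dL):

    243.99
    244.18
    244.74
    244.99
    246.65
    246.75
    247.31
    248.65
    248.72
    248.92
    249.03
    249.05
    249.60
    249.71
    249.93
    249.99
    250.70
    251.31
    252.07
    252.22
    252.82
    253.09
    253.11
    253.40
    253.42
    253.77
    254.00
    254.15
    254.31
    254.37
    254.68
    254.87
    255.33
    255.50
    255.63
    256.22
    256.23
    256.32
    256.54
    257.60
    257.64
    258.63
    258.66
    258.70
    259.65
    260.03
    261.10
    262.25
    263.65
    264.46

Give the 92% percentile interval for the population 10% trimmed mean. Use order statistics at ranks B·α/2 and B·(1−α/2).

(244.18, 262.25)

α = 0.08; lower rank = 50 × 0.040 = 2; upper rank = 50 × 0.960 = 48.
The 2nd smallest replicate is 244.18; the 48th is 262.25.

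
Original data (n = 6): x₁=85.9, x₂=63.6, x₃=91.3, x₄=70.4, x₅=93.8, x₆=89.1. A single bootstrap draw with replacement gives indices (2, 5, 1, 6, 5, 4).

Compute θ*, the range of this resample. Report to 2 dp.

Resample values: 63.6, 93.8, 85.9, 89.1, 93.8, 70.4.
Range = 93.8 − 63.6 = 30.20

θ* = 30.20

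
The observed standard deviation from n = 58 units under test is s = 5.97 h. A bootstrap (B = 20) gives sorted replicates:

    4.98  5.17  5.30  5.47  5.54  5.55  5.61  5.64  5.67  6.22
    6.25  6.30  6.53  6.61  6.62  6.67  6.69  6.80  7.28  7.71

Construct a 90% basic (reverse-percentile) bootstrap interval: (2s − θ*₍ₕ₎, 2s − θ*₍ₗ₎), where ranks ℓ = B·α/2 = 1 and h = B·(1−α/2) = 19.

Percentile endpoints at ranks 1 and 19: θ*₍1₎ = 4.98, θ*₍19₎ = 7.28.
Basic interval reflects these around s:
  lower = 2 × 5.97 − 7.28 = 4.66
  upper = 2 × 5.97 − 4.98 = 6.96

(4.66, 6.96)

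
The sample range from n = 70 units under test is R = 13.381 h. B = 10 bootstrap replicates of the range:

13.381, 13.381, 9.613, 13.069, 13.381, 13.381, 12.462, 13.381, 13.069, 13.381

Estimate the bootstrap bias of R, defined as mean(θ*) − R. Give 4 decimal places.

mean(θ*) = (13.381 + 13.381 + 9.613 + 13.069 + 13.381 + 13.381 + 12.462 + 13.381 + 13.069 + 13.381) / 10 = 12.84990
bias = 12.84990 − 13.381

bias = −0.5311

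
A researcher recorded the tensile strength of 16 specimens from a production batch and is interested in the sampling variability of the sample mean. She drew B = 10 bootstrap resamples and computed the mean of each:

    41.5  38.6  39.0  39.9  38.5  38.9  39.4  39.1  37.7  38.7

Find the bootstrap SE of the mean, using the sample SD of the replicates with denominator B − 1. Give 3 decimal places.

Bootstrap SE is the standard deviation of the 10 replicate means.
Mean of replicates: (41.5 + 38.6 + 39.0 + 39.9 + 38.5 + 38.9 + 39.4 + 39.1 + 37.7 + 38.7) / 10 = 391.3000 / 10 = 39.1300
Sum of squared deviations: (+2.3700)² + (−0.5300)² + (−0.1300)² + (+0.7700)² + (−0.6300)² + (−0.2300)² + (+0.2700)² + (−0.0300)² + (−1.4300)² + (−0.4300)² = 9.2610
Variance = 9.2610 / 9 = 1.0290
SE* = √1.0290

SE* = 1.014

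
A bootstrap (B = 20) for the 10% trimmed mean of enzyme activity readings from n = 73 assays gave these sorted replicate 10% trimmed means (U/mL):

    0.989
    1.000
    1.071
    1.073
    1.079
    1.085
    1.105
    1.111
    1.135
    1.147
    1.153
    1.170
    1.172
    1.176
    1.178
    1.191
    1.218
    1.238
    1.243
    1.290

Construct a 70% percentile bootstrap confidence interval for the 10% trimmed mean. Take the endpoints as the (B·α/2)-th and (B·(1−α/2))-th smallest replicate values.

(1.071, 1.218)

α = 0.30; lower rank = 20 × 0.150 = 3; upper rank = 20 × 0.850 = 17.
The 3rd smallest replicate is 1.071; the 17th is 1.218.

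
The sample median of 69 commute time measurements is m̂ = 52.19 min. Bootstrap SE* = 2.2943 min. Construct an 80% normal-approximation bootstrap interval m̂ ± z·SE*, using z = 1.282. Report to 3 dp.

(49.249, 55.131)

Margin = 1.282 × 2.2943 = 2.9413
Interval: 52.19 ± 2.9413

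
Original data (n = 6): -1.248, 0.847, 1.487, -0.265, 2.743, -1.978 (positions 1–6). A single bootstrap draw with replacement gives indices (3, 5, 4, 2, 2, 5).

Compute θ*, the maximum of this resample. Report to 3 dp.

θ* = 2.743

Resample values: 1.487, 2.743, -0.265, 0.847, 0.847, 2.743.
Maximum = 2.743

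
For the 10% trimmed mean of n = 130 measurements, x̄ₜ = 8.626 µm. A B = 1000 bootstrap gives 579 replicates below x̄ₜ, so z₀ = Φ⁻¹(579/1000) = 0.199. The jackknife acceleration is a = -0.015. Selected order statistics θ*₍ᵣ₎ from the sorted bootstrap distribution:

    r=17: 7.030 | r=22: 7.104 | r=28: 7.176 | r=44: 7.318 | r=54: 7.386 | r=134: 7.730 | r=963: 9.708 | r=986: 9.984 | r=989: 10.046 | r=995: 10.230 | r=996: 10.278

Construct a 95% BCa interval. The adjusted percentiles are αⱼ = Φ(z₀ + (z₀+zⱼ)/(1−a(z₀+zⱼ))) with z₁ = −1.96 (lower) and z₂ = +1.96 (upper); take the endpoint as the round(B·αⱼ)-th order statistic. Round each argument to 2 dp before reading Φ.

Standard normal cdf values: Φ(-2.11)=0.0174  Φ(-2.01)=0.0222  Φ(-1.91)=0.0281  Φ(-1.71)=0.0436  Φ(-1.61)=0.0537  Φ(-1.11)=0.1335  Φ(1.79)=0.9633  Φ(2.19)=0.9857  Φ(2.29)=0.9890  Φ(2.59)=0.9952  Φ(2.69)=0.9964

Lower: z₀ + z₁ = 0.199 + (-1.960) = -1.761; 1 − a(z₀+z₁) = 1 − (-0.015)(-1.761) = 0.9736; argument = 0.199 + (-1.761)/0.9736 = -1.6098 → -1.61.
α₁ = Φ(-1.61) = 0.0537; rank = round(1000 × 0.0537) = 54; θ*₍54₎ = 7.386.
Upper: z₀ + z₂ = 2.159; 1 − a(z₀+z₂) = 1.0324; argument = 2.2903 → 2.29; α₂ = 0.9890; rank = 989; θ*₍989₎ = 10.046.

(7.386, 10.046)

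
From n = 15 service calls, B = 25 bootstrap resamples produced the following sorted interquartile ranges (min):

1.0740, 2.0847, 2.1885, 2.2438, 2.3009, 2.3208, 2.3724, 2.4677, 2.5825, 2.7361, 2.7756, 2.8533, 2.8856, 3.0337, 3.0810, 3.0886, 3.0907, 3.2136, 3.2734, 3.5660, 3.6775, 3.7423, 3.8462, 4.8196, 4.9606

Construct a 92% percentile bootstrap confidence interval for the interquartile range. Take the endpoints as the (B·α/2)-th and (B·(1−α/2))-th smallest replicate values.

α = 0.08; lower rank = 25 × 0.040 = 1; upper rank = 25 × 0.960 = 24.
The 1st smallest replicate is 1.0740; the 24th is 4.8196.

(1.0740, 4.8196)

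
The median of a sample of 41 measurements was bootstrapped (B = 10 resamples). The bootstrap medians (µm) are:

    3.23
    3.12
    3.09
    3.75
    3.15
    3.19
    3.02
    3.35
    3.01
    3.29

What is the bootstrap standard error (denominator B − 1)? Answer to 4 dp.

SE* = 0.2159

Bootstrap SE is the standard deviation of the 10 replicate medians.
Mean of replicates: (3.23 + 3.12 + 3.09 + 3.75 + 3.15 + 3.19 + 3.02 + 3.35 + 3.01 + 3.29) / 10 = 32.20000 / 10 = 3.22000
Sum of squared deviations: (+0.01000)² + (−0.10000)² + (−0.13000)² + (+0.53000)² + (−0.07000)² + (−0.03000)² + (−0.20000)² + (+0.13000)² + (−0.21000)² + (+0.07000)² = 0.41960
Variance = 0.41960 / 9 = 0.04662
SE* = √0.04662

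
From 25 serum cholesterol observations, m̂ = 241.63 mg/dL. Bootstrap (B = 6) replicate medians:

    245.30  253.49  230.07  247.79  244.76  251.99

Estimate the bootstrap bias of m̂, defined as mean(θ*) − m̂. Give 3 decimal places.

mean(θ*) = (245.30 + 253.49 + 230.07 + 247.79 + 244.76 + 251.99) / 6 = 245.5667
bias = 245.5667 − 241.63

bias = +3.937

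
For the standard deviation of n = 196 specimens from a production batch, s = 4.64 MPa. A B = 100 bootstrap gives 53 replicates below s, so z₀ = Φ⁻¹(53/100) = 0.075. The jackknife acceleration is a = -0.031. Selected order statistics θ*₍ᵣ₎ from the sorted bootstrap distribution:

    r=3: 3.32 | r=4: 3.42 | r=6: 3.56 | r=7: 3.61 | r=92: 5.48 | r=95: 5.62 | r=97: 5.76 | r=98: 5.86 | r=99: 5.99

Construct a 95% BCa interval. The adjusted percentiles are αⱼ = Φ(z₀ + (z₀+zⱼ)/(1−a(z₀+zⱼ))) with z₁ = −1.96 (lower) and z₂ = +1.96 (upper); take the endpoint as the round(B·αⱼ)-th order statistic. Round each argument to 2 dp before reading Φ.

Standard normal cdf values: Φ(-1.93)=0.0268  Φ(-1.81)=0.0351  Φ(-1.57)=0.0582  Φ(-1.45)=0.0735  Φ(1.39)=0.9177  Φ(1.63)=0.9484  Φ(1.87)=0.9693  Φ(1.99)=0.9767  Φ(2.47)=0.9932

(3.32, 5.86)

Lower: z₀ + z₁ = 0.075 + (-1.960) = -1.885; 1 − a(z₀+z₁) = 1 − (-0.031)(-1.885) = 0.9416; argument = 0.075 + (-1.885)/0.9416 = -1.9270 → -1.93.
α₁ = Φ(-1.93) = 0.0268; rank = round(100 × 0.0268) = 3; θ*₍3₎ = 3.32.
Upper: z₀ + z₂ = 2.035; 1 − a(z₀+z₂) = 1.0631; argument = 1.9892 → 1.99; α₂ = 0.9767; rank = 98; θ*₍98₎ = 5.86.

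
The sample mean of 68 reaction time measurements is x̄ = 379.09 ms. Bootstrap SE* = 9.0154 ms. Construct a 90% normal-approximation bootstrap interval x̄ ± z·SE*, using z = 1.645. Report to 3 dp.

(364.260, 393.920)

Margin = 1.645 × 9.0154 = 14.8303
Interval: 379.09 ± 14.8303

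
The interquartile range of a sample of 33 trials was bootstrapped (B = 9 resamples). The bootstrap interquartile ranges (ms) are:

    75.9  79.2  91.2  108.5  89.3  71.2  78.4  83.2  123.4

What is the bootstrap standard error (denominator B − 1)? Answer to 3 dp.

Bootstrap SE is the standard deviation of the 9 replicate interquartile ranges.
Mean of replicates: (75.9 + 79.2 + 91.2 + 108.5 + 89.3 + 71.2 + 78.4 + 83.2 + 123.4) / 9 = 800.3000 / 9 = 88.9222
Sum of squared deviations: (−13.0222)² + (−9.7222)² + (+2.2778)² + (+19.5778)² + (+0.3778)² + (−17.7222)² + (−10.5222)² + (−5.7222)² + (+34.4778)² = 2298.9756
Variance = 2298.9756 / 8 = 287.3719
SE* = √287.3719

SE* = 16.952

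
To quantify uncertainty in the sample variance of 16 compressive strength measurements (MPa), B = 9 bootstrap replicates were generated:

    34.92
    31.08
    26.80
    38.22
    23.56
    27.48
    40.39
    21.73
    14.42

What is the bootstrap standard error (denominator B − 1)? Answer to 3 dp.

Bootstrap SE is the standard deviation of the 9 replicate variances.
Mean of replicates: (34.92 + 31.08 + 26.80 + 38.22 + 23.56 + 27.48 + 40.39 + 21.73 + 14.42) / 9 = 258.6000 / 9 = 28.7333
Sum of squared deviations: (+6.1867)² + (+2.3467)² + (−1.9333)² + (+9.4867)² + (−5.1733)² + (−1.2533)² + (+11.6567)² + (−7.0033)² + (−14.3133)² = 555.6466
Variance = 555.6466 / 8 = 69.4558
SE* = √69.4558

SE* = 8.334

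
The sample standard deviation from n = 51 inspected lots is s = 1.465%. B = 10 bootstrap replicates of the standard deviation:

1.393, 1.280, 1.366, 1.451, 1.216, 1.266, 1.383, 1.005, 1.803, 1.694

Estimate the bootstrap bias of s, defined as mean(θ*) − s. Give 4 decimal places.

mean(θ*) = (1.393 + 1.280 + 1.366 + 1.451 + 1.216 + 1.266 + 1.383 + 1.005 + 1.803 + 1.694) / 10 = 1.38570
bias = 1.38570 − 1.465

bias = −0.0793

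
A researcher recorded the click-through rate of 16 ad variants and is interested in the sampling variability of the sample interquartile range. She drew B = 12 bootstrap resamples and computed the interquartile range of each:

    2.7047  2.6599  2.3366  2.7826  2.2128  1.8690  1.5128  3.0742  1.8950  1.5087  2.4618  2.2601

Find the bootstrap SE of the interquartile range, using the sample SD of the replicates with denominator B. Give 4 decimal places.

Bootstrap SE is the standard deviation of the 12 replicate interquartile ranges.
Mean of replicates: (2.7047 + 2.6599 + 2.3366 + 2.7826 + 2.2128 + 1.8690 + 1.5128 + 3.0742 + 1.8950 + 1.5087 + 2.4618 + 2.2601) / 12 = 27.27820 / 12 = 2.27318
Sum of squared deviations: (+0.43152)² + (+0.38672)² + (+0.06342)² + (+0.50942)² + (−0.06038)² + (−0.40418)² + (−0.76038)² + (+0.80102)² + (−0.37818)² + (−0.76448)² + (+0.18862)² + (−0.01308)² = 2.74931
Variance = 2.74931 / 12 = 0.22911
SE* = √0.22911

SE* = 0.4787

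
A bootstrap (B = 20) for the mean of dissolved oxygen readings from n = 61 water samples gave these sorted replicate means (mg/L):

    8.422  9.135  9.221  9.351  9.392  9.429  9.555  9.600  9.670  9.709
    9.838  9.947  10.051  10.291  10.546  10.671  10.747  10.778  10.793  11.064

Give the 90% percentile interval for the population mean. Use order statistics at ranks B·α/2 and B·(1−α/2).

(8.422, 10.793)

α = 0.10; lower rank = 20 × 0.050 = 1; upper rank = 20 × 0.950 = 19.
The 1st smallest replicate is 8.422; the 19th is 10.793.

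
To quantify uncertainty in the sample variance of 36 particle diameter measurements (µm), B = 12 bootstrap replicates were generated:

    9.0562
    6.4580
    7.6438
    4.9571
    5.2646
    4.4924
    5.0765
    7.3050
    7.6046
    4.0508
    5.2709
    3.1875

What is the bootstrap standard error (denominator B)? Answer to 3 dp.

Bootstrap SE is the standard deviation of the 12 replicate variances.
Mean of replicates: (9.0562 + 6.4580 + 7.6438 + 4.9571 + 5.2646 + 4.4924 + 5.0765 + 7.3050 + 7.6046 + 4.0508 + 5.2709 + 3.1875) / 12 = 70.36740 / 12 = 5.86395
Sum of squared deviations: (+3.19225)² + (+0.59405)² + (+1.77985)² + (−0.90685)² + (−0.59935)² + (−1.37155)² + (−0.78745)² + (+1.44105)² + (+1.74065)² + (−1.81315)² + (−0.59305)² + (−2.67645)² = 33.30314
Variance = 33.30314 / 12 = 2.77526
SE* = √2.77526

SE* = 1.666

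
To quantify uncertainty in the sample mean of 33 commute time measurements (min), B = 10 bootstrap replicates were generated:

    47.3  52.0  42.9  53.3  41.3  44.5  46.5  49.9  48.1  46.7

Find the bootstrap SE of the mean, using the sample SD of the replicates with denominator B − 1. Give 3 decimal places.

Bootstrap SE is the standard deviation of the 10 replicate means.
Mean of replicates: (47.3 + 52.0 + 42.9 + 53.3 + 41.3 + 44.5 + 46.5 + 49.9 + 48.1 + 46.7) / 10 = 472.5000 / 10 = 47.2500
Sum of squared deviations: (+0.0500)² + (+4.7500)² + (−4.3500)² + (+6.0500)² + (−5.9500)² + (−2.7500)² + (−0.7500)² + (+2.6500)² + (+0.8500)² + (−0.5500)² = 129.6650
Variance = 129.6650 / 9 = 14.4072
SE* = √14.4072

SE* = 3.796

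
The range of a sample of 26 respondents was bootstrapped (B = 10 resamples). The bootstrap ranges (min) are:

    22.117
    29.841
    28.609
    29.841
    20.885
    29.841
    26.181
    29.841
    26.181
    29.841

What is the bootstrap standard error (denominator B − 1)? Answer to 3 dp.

SE* = 3.408

Bootstrap SE is the standard deviation of the 10 replicate ranges.
Mean of replicates: (22.117 + 29.841 + 28.609 + 29.841 + 20.885 + 29.841 + 26.181 + 29.841 + 26.181 + 29.841) / 10 = 273.1780 / 10 = 27.3178
Sum of squared deviations: (−5.2008)² + (+2.5232)² + (+1.2912)² + (+2.5232)² + (−6.4328)² + (+2.5232)² + (−1.1368)² + (+2.5232)² + (−1.1368)² + (+2.5232)² = 104.5138
Variance = 104.5138 / 9 = 11.6126
SE* = √11.6126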